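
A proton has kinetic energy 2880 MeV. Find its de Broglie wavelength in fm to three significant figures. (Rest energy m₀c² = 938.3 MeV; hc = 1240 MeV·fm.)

Total energy E = KE + m₀c² = 2880 + 938.3 = 3818.3 MeV.
(pc)² = E² − (m₀c²)² = (3818.3)² − (938.3)² = 1.370 × 10⁷ MeV², so pc = 3701 MeV.
λ = hc/(pc) = 1240 MeV·fm / 3701 MeV = 0.335 fm.

λ = 0.335 fm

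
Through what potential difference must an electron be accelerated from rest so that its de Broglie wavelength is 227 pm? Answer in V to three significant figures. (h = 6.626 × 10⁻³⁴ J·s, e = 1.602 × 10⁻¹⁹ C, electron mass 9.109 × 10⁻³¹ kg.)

V = 29.2 V

p = h/λ = 6.626 × 10⁻³⁴ / 2.270 × 10⁻¹⁰ = 2.919 × 10⁻²⁴ kg·m/s.
KE = p²/(2m) = 4.677 × 10⁻¹⁸ J.
V = KE/e = 4.677 × 10⁻¹⁸ / (1.602 × 10⁻¹⁹) = 29.2 V.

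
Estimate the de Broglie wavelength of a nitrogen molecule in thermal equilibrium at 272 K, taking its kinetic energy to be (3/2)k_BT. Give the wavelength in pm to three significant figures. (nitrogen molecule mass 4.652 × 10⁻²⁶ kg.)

KE = (3/2)k_BT = 1.5 × 1.381 × 10⁻²³ × 272 = 5.634 × 10⁻²¹ J.
p = √(2mKE) = √(2 × 4.652 × 10⁻²⁶ × 5.634 × 10⁻²¹) = 2.290 × 10⁻²³ kg·m/s.
λ = h/p = 2.89 × 10⁻¹¹ m = 28.9 pm.

λ = 28.9 pm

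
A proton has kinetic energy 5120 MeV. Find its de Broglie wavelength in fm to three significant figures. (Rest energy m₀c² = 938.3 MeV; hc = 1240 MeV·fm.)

λ = 0.207 fm

Total energy E = KE + m₀c² = 5120 + 938.3 = 6058.3 MeV.
(pc)² = E² − (m₀c²)² = (6058.3)² − (938.3)² = 3.582 × 10⁷ MeV², so pc = 5985 MeV.
λ = hc/(pc) = 1240 MeV·fm / 5985 MeV = 0.207 fm.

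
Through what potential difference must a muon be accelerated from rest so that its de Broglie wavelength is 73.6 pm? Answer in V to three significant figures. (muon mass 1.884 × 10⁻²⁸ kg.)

p = h/λ = 6.626 × 10⁻³⁴ / 7.360 × 10⁻¹¹ = 9.003 × 10⁻²⁴ kg·m/s.
KE = p²/(2m) = 2.151 × 10⁻¹⁹ J.
V = KE/e = 2.151 × 10⁻¹⁹ / (1.602 × 10⁻¹⁹) = 1.34 V.

V = 1.34 V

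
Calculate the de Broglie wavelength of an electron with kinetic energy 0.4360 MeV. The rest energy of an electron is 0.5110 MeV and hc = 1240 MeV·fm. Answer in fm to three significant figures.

Total energy E = KE + m₀c² = 0.4360 + 0.5110 = 0.9470 MeV.
(pc)² = E² − (m₀c²)² = (0.9470)² − (0.5110)² = 0.6357 MeV², so pc = 0.7973 MeV.
λ = hc/(pc) = 1240 MeV·fm / 0.7973 MeV = 1560 fm.

λ = 1560 fm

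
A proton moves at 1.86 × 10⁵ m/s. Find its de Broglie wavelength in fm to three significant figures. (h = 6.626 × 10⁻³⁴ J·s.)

λ = 2130 fm

p = mv = 1.673 × 10⁻²⁷ × 1.86 × 10⁵ = 3.112 × 10⁻²² kg·m/s.
λ = h/p = 6.626 × 10⁻³⁴ / 3.112 × 10⁻²² = 2.13 × 10⁻¹² m = 2130 fm.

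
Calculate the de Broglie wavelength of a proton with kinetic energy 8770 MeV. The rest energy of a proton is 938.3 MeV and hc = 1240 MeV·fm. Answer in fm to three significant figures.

λ = 0.128 fm

Total energy E = KE + m₀c² = 8770 + 938.3 = 9708.3 MeV.
(pc)² = E² − (m₀c²)² = (9708.3)² − (938.3)² = 9.337 × 10⁷ MeV², so pc = 9663 MeV.
λ = hc/(pc) = 1240 MeV·fm / 9663 MeV = 0.128 fm.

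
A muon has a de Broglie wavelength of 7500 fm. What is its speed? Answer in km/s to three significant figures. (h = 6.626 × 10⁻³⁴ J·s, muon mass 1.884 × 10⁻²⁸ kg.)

p = h/λ = 6.626 × 10⁻³⁴ / 7.500 × 10⁻¹² = 8.835 × 10⁻²³ kg·m/s.
v = p/m = 8.835 × 10⁻²³ / 1.884 × 10⁻²⁸ = 4.69 × 10⁵ m/s = 469 km/s.

v = 469 km/s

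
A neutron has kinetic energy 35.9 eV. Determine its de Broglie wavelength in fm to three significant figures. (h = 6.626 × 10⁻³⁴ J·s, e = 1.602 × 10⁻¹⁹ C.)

λ = 4770 fm

KE = 35.9 eV = 5.751 × 10⁻¹⁸ J.
p = √(2mKE) = √(2 × 1.675 × 10⁻²⁷ × 5.751 × 10⁻¹⁸) = 1.388 × 10⁻²² kg·m/s.
λ = h/p = 6.626 × 10⁻³⁴ / 1.388 × 10⁻²² = 4.77 × 10⁻¹² m = 4770 fm.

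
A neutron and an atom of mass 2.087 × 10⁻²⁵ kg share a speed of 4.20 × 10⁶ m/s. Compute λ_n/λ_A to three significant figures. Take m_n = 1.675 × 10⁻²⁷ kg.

At fixed v, p = mv so λ = h/(mv) ∝ 1/m.
λ_n/λ_A = m_A/m_n = 2.087 × 10⁻²⁵/1.675 × 10⁻²⁷ = 125.

λ_n/λ_A = 125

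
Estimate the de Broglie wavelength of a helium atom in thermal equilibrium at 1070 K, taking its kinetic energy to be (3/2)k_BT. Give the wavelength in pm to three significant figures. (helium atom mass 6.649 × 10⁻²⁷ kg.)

KE = (3/2)k_BT = 1.5 × 1.381 × 10⁻²³ × 1070 = 2.217 × 10⁻²⁰ J.
p = √(2mKE) = √(2 × 6.649 × 10⁻²⁷ × 2.217 × 10⁻²⁰) = 1.717 × 10⁻²³ kg·m/s.
λ = h/p = 3.86 × 10⁻¹¹ m = 38.6 pm.

λ = 38.6 pm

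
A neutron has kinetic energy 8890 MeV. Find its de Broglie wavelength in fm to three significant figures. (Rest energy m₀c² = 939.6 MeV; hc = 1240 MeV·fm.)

λ = 0.127 fm

Total energy E = KE + m₀c² = 8890 + 939.6 = 9829.6 MeV.
(pc)² = E² − (m₀c²)² = (9829.6)² − (939.6)² = 9.574 × 10⁷ MeV², so pc = 9785 MeV.
λ = hc/(pc) = 1240 MeV·fm / 9785 MeV = 0.127 fm.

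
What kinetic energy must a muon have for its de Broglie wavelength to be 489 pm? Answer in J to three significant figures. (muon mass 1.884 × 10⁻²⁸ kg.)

p = h/λ = 6.626 × 10⁻³⁴ / 4.890 × 10⁻¹⁰ = 1.355 × 10⁻²⁴ kg·m/s.
KE = p²/(2m) = (1.355 × 10⁻²⁴)² / (2 × 1.884 × 10⁻²⁸) = 4.873 × 10⁻²¹ J = 4.87 × 10⁻²¹ J.

KE = 4.87 × 10⁻²¹ J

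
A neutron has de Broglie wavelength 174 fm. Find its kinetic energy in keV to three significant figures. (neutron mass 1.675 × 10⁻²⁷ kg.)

p = h/λ = 6.626 × 10⁻³⁴ / 1.740 × 10⁻¹³ = 3.808 × 10⁻²¹ kg·m/s.
KE = p²/(2m) = (3.808 × 10⁻²¹)² / (2 × 1.675 × 10⁻²⁷) = 4.329 × 10⁻¹⁵ J = 27.0 keV.

KE = 27.0 keV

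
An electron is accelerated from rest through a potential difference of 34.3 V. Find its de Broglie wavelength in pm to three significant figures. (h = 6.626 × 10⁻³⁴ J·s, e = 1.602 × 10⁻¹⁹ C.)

KE = eV = 1.602 × 10⁻¹⁹ × 34.30 = 5.495 × 10⁻¹⁸ J.
p = √(2mKE) = √(2 × 9.109 × 10⁻³¹ × 5.495 × 10⁻¹⁸) = 3.164 × 10⁻²⁴ kg·m/s.
λ = h/p = 6.626 × 10⁻³⁴ / 3.164 × 10⁻²⁴ = 2.09 × 10⁻¹⁰ m = 209 pm.

λ = 209 pm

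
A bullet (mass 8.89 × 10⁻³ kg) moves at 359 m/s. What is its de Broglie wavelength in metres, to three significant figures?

λ = 2.08 × 10⁻³⁴ m

p = mv = 8.89 × 10⁻³ × 359 = 3.192 kg·m/s.
λ = h/p = 6.626 × 10⁻³⁴ / 3.192 = 2.08 × 10⁻³⁴ m.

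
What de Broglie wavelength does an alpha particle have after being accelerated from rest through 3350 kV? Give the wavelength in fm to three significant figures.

λ = 5.55 fm

KE = 2eV = 2 × 1.602 × 10⁻¹⁹ × 3.350 × 10⁶ = 1.073 × 10⁻¹² J.
p = √(2mKE) = √(2 × 6.645 × 10⁻²⁷ × 1.073 × 10⁻¹²) = 1.194 × 10⁻¹⁹ kg·m/s.
λ = h/p = 6.626 × 10⁻³⁴ / 1.194 × 10⁻¹⁹ = 5.55 × 10⁻¹⁵ m = 5.55 fm.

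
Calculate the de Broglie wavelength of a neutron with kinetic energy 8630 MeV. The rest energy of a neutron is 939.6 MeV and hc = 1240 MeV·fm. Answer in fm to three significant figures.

Total energy E = KE + m₀c² = 8630 + 939.6 = 9569.6 MeV.
(pc)² = E² − (m₀c²)² = (9569.6)² − (939.6)² = 9.069 × 10⁷ MeV², so pc = 9523 MeV.
λ = hc/(pc) = 1240 MeV·fm / 9523 MeV = 0.130 fm.

λ = 0.130 fm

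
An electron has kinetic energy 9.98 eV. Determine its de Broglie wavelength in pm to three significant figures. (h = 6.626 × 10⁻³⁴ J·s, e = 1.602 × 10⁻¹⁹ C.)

KE = 9.98 eV = 1.599 × 10⁻¹⁸ J.
p = √(2mKE) = √(2 × 9.109 × 10⁻³¹ × 1.599 × 10⁻¹⁸) = 1.707 × 10⁻²⁴ kg·m/s.
λ = h/p = 6.626 × 10⁻³⁴ / 1.707 × 10⁻²⁴ = 3.88 × 10⁻¹⁰ m = 388 pm.

λ = 388 pm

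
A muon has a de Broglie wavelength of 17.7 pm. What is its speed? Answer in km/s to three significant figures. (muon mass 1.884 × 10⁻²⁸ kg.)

p = h/λ = 6.626 × 10⁻³⁴ / 1.770 × 10⁻¹¹ = 3.744 × 10⁻²³ kg·m/s.
v = p/m = 3.744 × 10⁻²³ / 1.884 × 10⁻²⁸ = 1.99 × 10⁵ m/s = 199 km/s.

v = 199 km/s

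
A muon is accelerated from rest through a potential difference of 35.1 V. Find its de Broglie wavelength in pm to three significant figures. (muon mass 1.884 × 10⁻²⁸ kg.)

λ = 14.4 pm

KE = eV = 1.602 × 10⁻¹⁹ × 35.10 = 5.623 × 10⁻¹⁸ J.
p = √(2mKE) = √(2 × 1.884 × 10⁻²⁸ × 5.623 × 10⁻¹⁸) = 4.603 × 10⁻²³ kg·m/s.
λ = h/p = 6.626 × 10⁻³⁴ / 4.603 × 10⁻²³ = 1.44 × 10⁻¹¹ m = 14.4 pm.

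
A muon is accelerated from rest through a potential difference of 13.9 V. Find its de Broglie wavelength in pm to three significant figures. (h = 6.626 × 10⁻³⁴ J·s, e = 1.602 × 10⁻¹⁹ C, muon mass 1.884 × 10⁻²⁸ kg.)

KE = eV = 1.602 × 10⁻¹⁹ × 13.90 = 2.227 × 10⁻¹⁸ J.
p = √(2mKE) = √(2 × 1.884 × 10⁻²⁸ × 2.227 × 10⁻¹⁸) = 2.897 × 10⁻²³ kg·m/s.
λ = h/p = 6.626 × 10⁻³⁴ / 2.897 × 10⁻²³ = 2.29 × 10⁻¹¹ m = 22.9 pm.

λ = 22.9 pm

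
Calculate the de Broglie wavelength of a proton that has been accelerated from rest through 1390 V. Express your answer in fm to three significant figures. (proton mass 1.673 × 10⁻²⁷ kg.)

λ = 768 fm

KE = eV = 1.602 × 10⁻¹⁹ × 1390 = 2.227 × 10⁻¹⁶ J.
p = √(2mKE) = √(2 × 1.673 × 10⁻²⁷ × 2.227 × 10⁻¹⁶) = 8.632 × 10⁻²² kg·m/s.
λ = h/p = 6.626 × 10⁻³⁴ / 8.632 × 10⁻²² = 7.68 × 10⁻¹³ m = 768 fm.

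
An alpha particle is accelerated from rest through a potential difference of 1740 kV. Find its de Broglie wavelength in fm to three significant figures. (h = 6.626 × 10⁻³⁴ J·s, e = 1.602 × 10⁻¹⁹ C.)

KE = 2eV = 2 × 1.602 × 10⁻¹⁹ × 1.740 × 10⁶ = 5.575 × 10⁻¹³ J.
p = √(2mKE) = √(2 × 6.645 × 10⁻²⁷ × 5.575 × 10⁻¹³) = 8.608 × 10⁻²⁰ kg·m/s.
λ = h/p = 6.626 × 10⁻³⁴ / 8.608 × 10⁻²⁰ = 7.70 × 10⁻¹⁵ m = 7.70 fm.

λ = 7.70 fm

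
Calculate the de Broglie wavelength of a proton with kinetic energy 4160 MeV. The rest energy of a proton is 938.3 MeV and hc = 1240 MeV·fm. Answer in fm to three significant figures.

λ = 0.247 fm

Total energy E = KE + m₀c² = 4160 + 938.3 = 5098.3 MeV.
(pc)² = E² − (m₀c²)² = (5098.3)² − (938.3)² = 2.511 × 10⁷ MeV², so pc = 5011 MeV.
λ = hc/(pc) = 1240 MeV·fm / 5011 MeV = 0.247 fm.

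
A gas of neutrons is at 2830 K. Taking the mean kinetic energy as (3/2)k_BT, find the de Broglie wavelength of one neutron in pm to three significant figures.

KE = (3/2)k_BT = 1.5 × 1.381 × 10⁻²³ × 2830 = 5.862 × 10⁻²⁰ J.
p = √(2mKE) = √(2 × 1.675 × 10⁻²⁷ × 5.862 × 10⁻²⁰) = 1.401 × 10⁻²³ kg·m/s.
λ = h/p = 4.73 × 10⁻¹¹ m = 47.3 pm.

λ = 47.3 pm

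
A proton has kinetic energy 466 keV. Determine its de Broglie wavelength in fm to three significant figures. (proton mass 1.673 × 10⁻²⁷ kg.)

KE = 466 keV = 7.465 × 10⁻¹⁴ J.
p = √(2mKE) = √(2 × 1.673 × 10⁻²⁷ × 7.465 × 10⁻¹⁴) = 1.580 × 10⁻²⁰ kg·m/s.
λ = h/p = 6.626 × 10⁻³⁴ / 1.580 × 10⁻²⁰ = 4.19 × 10⁻¹⁴ m = 41.9 fm.

λ = 41.9 fm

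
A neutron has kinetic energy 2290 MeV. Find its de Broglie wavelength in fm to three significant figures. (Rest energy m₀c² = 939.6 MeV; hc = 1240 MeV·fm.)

Total energy E = KE + m₀c² = 2290 + 939.6 = 3229.6 MeV.
(pc)² = E² − (m₀c²)² = (3229.6)² − (939.6)² = 9.547 × 10⁶ MeV², so pc = 3090 MeV.
λ = hc/(pc) = 1240 MeV·fm / 3090 MeV = 0.401 fm.

λ = 0.401 fm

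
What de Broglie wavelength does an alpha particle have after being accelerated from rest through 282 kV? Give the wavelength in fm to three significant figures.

λ = 19.1 fm

KE = 2eV = 2 × 1.602 × 10⁻¹⁹ × 2.820 × 10⁵ = 9.035 × 10⁻¹⁴ J.
p = √(2mKE) = √(2 × 6.645 × 10⁻²⁷ × 9.035 × 10⁻¹⁴) = 3.465 × 10⁻²⁰ kg·m/s.
λ = h/p = 6.626 × 10⁻³⁴ / 3.465 × 10⁻²⁰ = 1.91 × 10⁻¹⁴ m = 19.1 fm.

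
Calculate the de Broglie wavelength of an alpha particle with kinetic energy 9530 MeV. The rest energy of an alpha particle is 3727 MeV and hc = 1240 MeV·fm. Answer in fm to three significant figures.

Total energy E = KE + m₀c² = 9530 + 3727 = 13257 MeV.
(pc)² = E² − (m₀c²)² = (13257)² − (3727)² = 1.619 × 10⁸ MeV², so pc = 1.272 × 10⁴ MeV.
λ = hc/(pc) = 1240 MeV·fm / 1.272 × 10⁴ MeV = 0.0975 fm.

λ = 0.0975 fm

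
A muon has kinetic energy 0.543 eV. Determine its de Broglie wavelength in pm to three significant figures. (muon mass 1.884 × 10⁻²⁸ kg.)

KE = 0.543 eV = 8.699 × 10⁻²⁰ J.
p = √(2mKE) = √(2 × 1.884 × 10⁻²⁸ × 8.699 × 10⁻²⁰) = 5.725 × 10⁻²⁴ kg·m/s.
λ = h/p = 6.626 × 10⁻³⁴ / 5.725 × 10⁻²⁴ = 1.16 × 10⁻¹⁰ m = 116 pm.

λ = 116 pm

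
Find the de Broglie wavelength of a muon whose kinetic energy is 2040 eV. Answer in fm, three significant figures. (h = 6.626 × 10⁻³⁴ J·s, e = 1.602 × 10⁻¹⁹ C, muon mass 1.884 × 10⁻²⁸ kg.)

λ = 1890 fm

KE = 2040 eV = 3.268 × 10⁻¹⁶ J.
p = √(2mKE) = √(2 × 1.884 × 10⁻²⁸ × 3.268 × 10⁻¹⁶) = 3.509 × 10⁻²² kg·m/s.
λ = h/p = 6.626 × 10⁻³⁴ / 3.509 × 10⁻²² = 1.89 × 10⁻¹² m = 1890 fm.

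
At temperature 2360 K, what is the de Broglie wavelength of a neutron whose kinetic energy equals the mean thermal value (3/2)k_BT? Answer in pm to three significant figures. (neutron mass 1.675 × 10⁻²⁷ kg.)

KE = (3/2)k_BT = 1.5 × 1.381 × 10⁻²³ × 2360 = 4.889 × 10⁻²⁰ J.
p = √(2mKE) = √(2 × 1.675 × 10⁻²⁷ × 4.889 × 10⁻²⁰) = 1.280 × 10⁻²³ kg·m/s.
λ = h/p = 5.18 × 10⁻¹¹ m = 51.8 pm.

λ = 51.8 pm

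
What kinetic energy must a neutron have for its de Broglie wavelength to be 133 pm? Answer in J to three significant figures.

p = h/λ = 6.626 × 10⁻³⁴ / 1.330 × 10⁻¹⁰ = 4.982 × 10⁻²⁴ kg·m/s.
KE = p²/(2m) = (4.982 × 10⁻²⁴)² / (2 × 1.675 × 10⁻²⁷) = 7.409 × 10⁻²¹ J = 7.41 × 10⁻²¹ J.

KE = 7.41 × 10⁻²¹ J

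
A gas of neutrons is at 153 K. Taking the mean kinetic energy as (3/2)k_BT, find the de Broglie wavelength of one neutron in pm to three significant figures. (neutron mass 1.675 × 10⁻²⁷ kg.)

λ = 203 pm

KE = (3/2)k_BT = 1.5 × 1.381 × 10⁻²³ × 153 = 3.169 × 10⁻²¹ J.
p = √(2mKE) = √(2 × 1.675 × 10⁻²⁷ × 3.169 × 10⁻²¹) = 3.258 × 10⁻²⁴ kg·m/s.
λ = h/p = 2.03 × 10⁻¹⁰ m = 203 pm.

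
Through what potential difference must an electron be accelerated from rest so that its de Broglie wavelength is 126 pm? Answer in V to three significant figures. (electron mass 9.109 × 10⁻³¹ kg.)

p = h/λ = 6.626 × 10⁻³⁴ / 1.260 × 10⁻¹⁰ = 5.259 × 10⁻²⁴ kg·m/s.
KE = p²/(2m) = 1.518 × 10⁻¹⁷ J.
V = KE/e = 1.518 × 10⁻¹⁷ / (1.602 × 10⁻¹⁹) = 94.8 V.

V = 94.8 V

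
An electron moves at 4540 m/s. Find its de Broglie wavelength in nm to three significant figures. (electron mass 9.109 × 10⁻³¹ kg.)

p = mv = 9.109 × 10⁻³¹ × 4540 = 4.135 × 10⁻²⁷ kg·m/s.
λ = h/p = 6.626 × 10⁻³⁴ / 4.135 × 10⁻²⁷ = 1.60 × 10⁻⁷ m = 160 nm.

λ = 160 nm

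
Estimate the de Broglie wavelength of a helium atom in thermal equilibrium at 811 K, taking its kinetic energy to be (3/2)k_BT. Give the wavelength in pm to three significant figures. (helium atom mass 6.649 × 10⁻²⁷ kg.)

KE = (3/2)k_BT = 1.5 × 1.381 × 10⁻²³ × 811 = 1.680 × 10⁻²⁰ J.
p = √(2mKE) = √(2 × 6.649 × 10⁻²⁷ × 1.680 × 10⁻²⁰) = 1.495 × 10⁻²³ kg·m/s.
λ = h/p = 4.43 × 10⁻¹¹ m = 44.3 pm.

λ = 44.3 pm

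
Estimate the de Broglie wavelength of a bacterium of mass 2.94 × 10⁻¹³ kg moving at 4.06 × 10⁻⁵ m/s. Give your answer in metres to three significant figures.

p = mv = 2.94 × 10⁻¹³ × 4.06 × 10⁻⁵ = 1.194 × 10⁻¹⁷ kg·m/s.
λ = h/p = 6.626 × 10⁻³⁴ / 1.194 × 10⁻¹⁷ = 5.55 × 10⁻¹⁷ m.

λ = 5.55 × 10⁻¹⁷ m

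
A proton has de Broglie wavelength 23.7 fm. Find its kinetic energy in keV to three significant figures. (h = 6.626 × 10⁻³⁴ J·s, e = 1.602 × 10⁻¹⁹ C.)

p = h/λ = 6.626 × 10⁻³⁴ / 2.370 × 10⁻¹⁴ = 2.796 × 10⁻²⁰ kg·m/s.
KE = p²/(2m) = (2.796 × 10⁻²⁰)² / (2 × 1.673 × 10⁻²⁷) = 2.336 × 10⁻¹³ J = 1460 keV.

KE = 1460 keV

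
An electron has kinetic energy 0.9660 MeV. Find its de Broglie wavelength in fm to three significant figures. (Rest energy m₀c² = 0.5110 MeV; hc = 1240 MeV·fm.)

λ = 895 fm

Total energy E = KE + m₀c² = 0.9660 + 0.5110 = 1.4770 MeV.
(pc)² = E² − (m₀c²)² = (1.4770)² − (0.5110)² = 1.920 MeV², so pc = 1.386 MeV.
λ = hc/(pc) = 1240 MeV·fm / 1.386 MeV = 895 fm.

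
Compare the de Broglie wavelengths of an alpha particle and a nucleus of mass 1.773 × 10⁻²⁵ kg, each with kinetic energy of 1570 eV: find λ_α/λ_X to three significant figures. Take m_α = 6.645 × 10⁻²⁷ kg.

At fixed KE, p = √(2mKE) so λ = h/p ∝ 1/√m.
λ_α/λ_X = √(m_X/m_α) = √(1.773 × 10⁻²⁵/6.645 × 10⁻²⁷) = √(26.68) = 5.17.

λ_α/λ_X = 5.17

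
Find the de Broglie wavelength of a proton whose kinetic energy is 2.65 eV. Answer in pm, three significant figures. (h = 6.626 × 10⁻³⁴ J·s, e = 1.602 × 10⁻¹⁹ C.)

KE = 2.65 eV = 4.245 × 10⁻¹⁹ J.
p = √(2mKE) = √(2 × 1.673 × 10⁻²⁷ × 4.245 × 10⁻¹⁹) = 3.769 × 10⁻²³ kg·m/s.
λ = h/p = 6.626 × 10⁻³⁴ / 3.769 × 10⁻²³ = 1.76 × 10⁻¹¹ m = 17.6 pm.

λ = 17.6 pm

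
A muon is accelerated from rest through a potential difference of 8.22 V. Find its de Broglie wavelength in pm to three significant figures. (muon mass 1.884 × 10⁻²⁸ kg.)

KE = eV = 1.602 × 10⁻¹⁹ × 8.220 = 1.317 × 10⁻¹⁸ J.
p = √(2mKE) = √(2 × 1.884 × 10⁻²⁸ × 1.317 × 10⁻¹⁸) = 2.228 × 10⁻²³ kg·m/s.
λ = h/p = 6.626 × 10⁻³⁴ / 2.228 × 10⁻²³ = 2.97 × 10⁻¹¹ m = 29.7 pm.

λ = 29.7 pm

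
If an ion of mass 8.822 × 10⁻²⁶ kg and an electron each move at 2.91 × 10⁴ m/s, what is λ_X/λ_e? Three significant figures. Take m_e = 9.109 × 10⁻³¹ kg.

λ_X/λ_e = 1.03 × 10⁻⁵

At fixed v, p = mv so λ = h/(mv) ∝ 1/m.
λ_X/λ_e = m_e/m_X = 9.109 × 10⁻³¹/8.822 × 10⁻²⁶ = 1.03 × 10⁻⁵.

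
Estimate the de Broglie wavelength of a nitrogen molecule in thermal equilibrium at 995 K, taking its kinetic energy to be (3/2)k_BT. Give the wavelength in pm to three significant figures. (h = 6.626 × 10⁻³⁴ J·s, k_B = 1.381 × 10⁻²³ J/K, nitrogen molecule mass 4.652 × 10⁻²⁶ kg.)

KE = (3/2)k_BT = 1.5 × 1.381 × 10⁻²³ × 995 = 2.061 × 10⁻²⁰ J.
p = √(2mKE) = √(2 × 4.652 × 10⁻²⁶ × 2.061 × 10⁻²⁰) = 4.379 × 10⁻²³ kg·m/s.
λ = h/p = 1.51 × 10⁻¹¹ m = 15.1 pm.

λ = 15.1 pm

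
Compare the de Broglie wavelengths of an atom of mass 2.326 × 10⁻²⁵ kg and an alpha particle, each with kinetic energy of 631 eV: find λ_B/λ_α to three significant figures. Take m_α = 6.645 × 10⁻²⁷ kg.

λ_B/λ_α = 0.169

At fixed KE, p = √(2mKE) so λ = h/p ∝ 1/√m.
λ_B/λ_α = √(m_α/m_B) = √(6.645 × 10⁻²⁷/2.326 × 10⁻²⁵) = √(0.02857) = 0.169.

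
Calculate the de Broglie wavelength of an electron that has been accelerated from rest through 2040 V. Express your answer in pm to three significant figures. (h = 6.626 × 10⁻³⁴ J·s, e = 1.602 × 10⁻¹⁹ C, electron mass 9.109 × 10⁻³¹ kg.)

λ = 27.2 pm

KE = eV = 1.602 × 10⁻¹⁹ × 2040 = 3.268 × 10⁻¹⁶ J.
p = √(2mKE) = √(2 × 9.109 × 10⁻³¹ × 3.268 × 10⁻¹⁶) = 2.440 × 10⁻²³ kg·m/s.
λ = h/p = 6.626 × 10⁻³⁴ / 2.440 × 10⁻²³ = 2.72 × 10⁻¹¹ m = 27.2 pm.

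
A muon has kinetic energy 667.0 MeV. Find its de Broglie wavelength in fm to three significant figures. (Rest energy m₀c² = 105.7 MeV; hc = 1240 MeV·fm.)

Total energy E = KE + m₀c² = 667.0 + 105.7 = 772.7 MeV.
(pc)² = E² − (m₀c²)² = (772.7)² − (105.7)² = 5.859 × 10⁵ MeV², so pc = 765.4 MeV.
λ = hc/(pc) = 1240 MeV·fm / 765.4 MeV = 1.62 fm.

λ = 1.62 fm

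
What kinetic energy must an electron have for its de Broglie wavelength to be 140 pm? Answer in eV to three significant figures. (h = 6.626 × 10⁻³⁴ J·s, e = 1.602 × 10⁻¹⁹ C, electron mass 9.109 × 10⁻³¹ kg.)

p = h/λ = 6.626 × 10⁻³⁴ / 1.400 × 10⁻¹⁰ = 4.733 × 10⁻²⁴ kg·m/s.
KE = p²/(2m) = (4.733 × 10⁻²⁴)² / (2 × 9.109 × 10⁻³¹) = 1.230 × 10⁻¹⁷ J = 76.8 eV.

KE = 76.8 eV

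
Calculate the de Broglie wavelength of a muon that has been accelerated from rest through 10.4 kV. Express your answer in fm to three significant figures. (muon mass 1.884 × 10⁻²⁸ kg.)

KE = eV = 1.602 × 10⁻¹⁹ × 1.040 × 10⁴ = 1.666 × 10⁻¹⁵ J.
p = √(2mKE) = √(2 × 1.884 × 10⁻²⁸ × 1.666 × 10⁻¹⁵) = 7.923 × 10⁻²² kg·m/s.
λ = h/p = 6.626 × 10⁻³⁴ / 7.923 × 10⁻²² = 8.36 × 10⁻¹³ m = 836 fm.

λ = 836 fm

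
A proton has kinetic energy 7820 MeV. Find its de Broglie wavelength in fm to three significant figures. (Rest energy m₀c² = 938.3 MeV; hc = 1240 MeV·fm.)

Total energy E = KE + m₀c² = 7820 + 938.3 = 8758.3 MeV.
(pc)² = E² − (m₀c²)² = (8758.3)² − (938.3)² = 7.583 × 10⁷ MeV², so pc = 8708 MeV.
λ = hc/(pc) = 1240 MeV·fm / 8708 MeV = 0.142 fm.

λ = 0.142 fm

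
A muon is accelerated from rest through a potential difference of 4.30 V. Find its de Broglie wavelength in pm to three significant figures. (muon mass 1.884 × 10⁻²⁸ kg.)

KE = eV = 1.602 × 10⁻¹⁹ × 4.300 = 6.889 × 10⁻¹⁹ J.
p = √(2mKE) = √(2 × 1.884 × 10⁻²⁸ × 6.889 × 10⁻¹⁹) = 1.611 × 10⁻²³ kg·m/s.
λ = h/p = 6.626 × 10⁻³⁴ / 1.611 × 10⁻²³ = 4.11 × 10⁻¹¹ m = 41.1 pm.

λ = 41.1 pm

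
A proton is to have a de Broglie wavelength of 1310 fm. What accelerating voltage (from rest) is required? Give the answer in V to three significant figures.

V = 477 V

p = h/λ = 6.626 × 10⁻³⁴ / 1.310 × 10⁻¹² = 5.058 × 10⁻²² kg·m/s.
KE = p²/(2m) = 7.646 × 10⁻¹⁷ J.
V = KE/e = 7.646 × 10⁻¹⁷ / (1.602 × 10⁻¹⁹) = 477 V.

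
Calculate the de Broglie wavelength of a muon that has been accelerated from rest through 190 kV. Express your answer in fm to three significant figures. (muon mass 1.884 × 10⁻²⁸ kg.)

KE = eV = 1.602 × 10⁻¹⁹ × 1.900 × 10⁵ = 3.044 × 10⁻¹⁴ J.
p = √(2mKE) = √(2 × 1.884 × 10⁻²⁸ × 3.044 × 10⁻¹⁴) = 3.387 × 10⁻²¹ kg·m/s.
λ = h/p = 6.626 × 10⁻³⁴ / 3.387 × 10⁻²¹ = 1.96 × 10⁻¹³ m = 196 fm.

λ = 196 fm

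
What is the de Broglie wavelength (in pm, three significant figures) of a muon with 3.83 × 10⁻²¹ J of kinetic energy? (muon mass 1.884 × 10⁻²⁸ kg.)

p = √(2mKE) = √(2 × 1.884 × 10⁻²⁸ × 3.830 × 10⁻²¹) = 1.201 × 10⁻²⁴ kg·m/s.
λ = h/p = 6.626 × 10⁻³⁴ / 1.201 × 10⁻²⁴ = 5.52 × 10⁻¹⁰ m = 552 pm.

λ = 552 pm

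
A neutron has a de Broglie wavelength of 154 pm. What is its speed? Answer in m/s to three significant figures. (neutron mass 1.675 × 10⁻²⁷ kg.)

v = 2570 m/s

p = h/λ = 6.626 × 10⁻³⁴ / 1.540 × 10⁻¹⁰ = 4.303 × 10⁻²⁴ kg·m/s.
v = p/m = 4.303 × 10⁻²⁴ / 1.675 × 10⁻²⁷ = 2.57 × 10³ m/s = 2570 m/s.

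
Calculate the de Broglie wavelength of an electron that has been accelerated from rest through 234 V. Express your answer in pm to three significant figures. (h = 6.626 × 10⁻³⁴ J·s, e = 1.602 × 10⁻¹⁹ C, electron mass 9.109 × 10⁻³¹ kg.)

λ = 80.2 pm

KE = eV = 1.602 × 10⁻¹⁹ × 234.0 = 3.749 × 10⁻¹⁷ J.
p = √(2mKE) = √(2 × 9.109 × 10⁻³¹ × 3.749 × 10⁻¹⁷) = 8.264 × 10⁻²⁴ kg·m/s.
λ = h/p = 6.626 × 10⁻³⁴ / 8.264 × 10⁻²⁴ = 8.02 × 10⁻¹¹ m = 80.2 pm.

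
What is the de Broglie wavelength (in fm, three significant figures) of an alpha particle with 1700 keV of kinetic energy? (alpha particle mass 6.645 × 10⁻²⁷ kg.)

λ = 11.0 fm

KE = 1700 keV = 2.723 × 10⁻¹³ J.
p = √(2mKE) = √(2 × 6.645 × 10⁻²⁷ × 2.723 × 10⁻¹³) = 6.016 × 10⁻²⁰ kg·m/s.
λ = h/p = 6.626 × 10⁻³⁴ / 6.016 × 10⁻²⁰ = 1.10 × 10⁻¹⁴ m = 11.0 fm.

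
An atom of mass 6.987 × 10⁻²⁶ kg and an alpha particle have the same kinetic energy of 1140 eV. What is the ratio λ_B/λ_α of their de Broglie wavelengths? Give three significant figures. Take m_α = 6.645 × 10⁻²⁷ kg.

λ_B/λ_α = 0.308

At fixed KE, p = √(2mKE) so λ = h/p ∝ 1/√m.
λ_B/λ_α = √(m_α/m_B) = √(6.645 × 10⁻²⁷/6.987 × 10⁻²⁶) = √(0.09511) = 0.308.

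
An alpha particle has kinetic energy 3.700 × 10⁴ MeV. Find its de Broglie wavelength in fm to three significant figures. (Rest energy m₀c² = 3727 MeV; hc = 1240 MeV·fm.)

Total energy E = KE + m₀c² = 3.700 × 10⁴ + 3727 = 40727 MeV.
(pc)² = E² − (m₀c²)² = (40727)² − (3727)² = 1.645 × 10⁹ MeV², so pc = 4.056 × 10⁴ MeV.
λ = hc/(pc) = 1240 MeV·fm / 4.056 × 10⁴ MeV = 0.0306 fm.

λ = 0.0306 fm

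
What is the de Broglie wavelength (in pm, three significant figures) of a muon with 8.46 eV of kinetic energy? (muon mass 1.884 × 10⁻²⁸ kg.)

KE = 8.46 eV = 1.355 × 10⁻¹⁸ J.
p = √(2mKE) = √(2 × 1.884 × 10⁻²⁸ × 1.355 × 10⁻¹⁸) = 2.260 × 10⁻²³ kg·m/s.
λ = h/p = 6.626 × 10⁻³⁴ / 2.260 × 10⁻²³ = 2.93 × 10⁻¹¹ m = 29.3 pm.

λ = 29.3 pm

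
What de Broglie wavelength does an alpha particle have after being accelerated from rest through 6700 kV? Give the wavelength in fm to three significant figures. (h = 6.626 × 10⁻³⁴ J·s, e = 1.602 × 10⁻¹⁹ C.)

λ = 3.92 fm

KE = 2eV = 2 × 1.602 × 10⁻¹⁹ × 6.700 × 10⁶ = 2.147 × 10⁻¹² J.
p = √(2mKE) = √(2 × 6.645 × 10⁻²⁷ × 2.147 × 10⁻¹²) = 1.689 × 10⁻¹⁹ kg·m/s.
λ = h/p = 6.626 × 10⁻³⁴ / 1.689 × 10⁻¹⁹ = 3.92 × 10⁻¹⁵ m = 3.92 fm.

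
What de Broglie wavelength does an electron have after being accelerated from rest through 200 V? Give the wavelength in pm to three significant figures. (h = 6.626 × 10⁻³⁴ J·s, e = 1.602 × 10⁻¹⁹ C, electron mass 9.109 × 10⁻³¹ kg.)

KE = eV = 1.602 × 10⁻¹⁹ × 200.0 = 3.204 × 10⁻¹⁷ J.
p = √(2mKE) = √(2 × 9.109 × 10⁻³¹ × 3.204 × 10⁻¹⁷) = 7.640 × 10⁻²⁴ kg·m/s.
λ = h/p = 6.626 × 10⁻³⁴ / 7.640 × 10⁻²⁴ = 8.67 × 10⁻¹¹ m = 86.7 pm.

λ = 86.7 pm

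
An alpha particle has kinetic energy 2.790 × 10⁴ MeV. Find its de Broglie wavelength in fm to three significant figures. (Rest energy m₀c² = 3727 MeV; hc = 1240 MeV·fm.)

Total energy E = KE + m₀c² = 2.790 × 10⁴ + 3727 = 31627 MeV.
(pc)² = E² − (m₀c²)² = (31627)² − (3727)² = 9.864 × 10⁸ MeV², so pc = 3.141 × 10⁴ MeV.
λ = hc/(pc) = 1240 MeV·fm / 3.141 × 10⁴ MeV = 0.0395 fm.

λ = 0.0395 fm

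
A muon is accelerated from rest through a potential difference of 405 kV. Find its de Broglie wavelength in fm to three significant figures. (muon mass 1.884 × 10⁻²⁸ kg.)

λ = 134 fm

KE = eV = 1.602 × 10⁻¹⁹ × 4.050 × 10⁵ = 6.488 × 10⁻¹⁴ J.
p = √(2mKE) = √(2 × 1.884 × 10⁻²⁸ × 6.488 × 10⁻¹⁴) = 4.944 × 10⁻²¹ kg·m/s.
λ = h/p = 6.626 × 10⁻³⁴ / 4.944 × 10⁻²¹ = 1.34 × 10⁻¹³ m = 134 fm.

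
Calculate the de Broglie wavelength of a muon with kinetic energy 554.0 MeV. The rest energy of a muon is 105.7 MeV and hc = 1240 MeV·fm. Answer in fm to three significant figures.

λ = 1.90 fm

Total energy E = KE + m₀c² = 554.0 + 105.7 = 659.7 MeV.
(pc)² = E² − (m₀c²)² = (659.7)² − (105.7)² = 4.240 × 10⁵ MeV², so pc = 651.2 MeV.
λ = hc/(pc) = 1240 MeV·fm / 651.2 MeV = 1.90 fm.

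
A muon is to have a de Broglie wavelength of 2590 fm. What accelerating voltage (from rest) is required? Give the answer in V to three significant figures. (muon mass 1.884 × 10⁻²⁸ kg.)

p = h/λ = 6.626 × 10⁻³⁴ / 2.590 × 10⁻¹² = 2.558 × 10⁻²² kg·m/s.
KE = p²/(2m) = 1.737 × 10⁻¹⁶ J.
V = KE/e = 1.737 × 10⁻¹⁶ / (1.602 × 10⁻¹⁹) = 1080 V.

V = 1080 V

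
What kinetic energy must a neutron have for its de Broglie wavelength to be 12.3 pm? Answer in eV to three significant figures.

KE = 5.41 eV

p = h/λ = 6.626 × 10⁻³⁴ / 1.230 × 10⁻¹¹ = 5.387 × 10⁻²³ kg·m/s.
KE = p²/(2m) = (5.387 × 10⁻²³)² / (2 × 1.675 × 10⁻²⁷) = 8.663 × 10⁻¹⁹ J = 5.41 eV.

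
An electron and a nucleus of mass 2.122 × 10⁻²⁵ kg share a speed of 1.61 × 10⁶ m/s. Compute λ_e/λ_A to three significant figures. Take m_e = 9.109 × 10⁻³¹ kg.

At fixed v, p = mv so λ = h/(mv) ∝ 1/m.
λ_e/λ_A = m_A/m_e = 2.122 × 10⁻²⁵/9.109 × 10⁻³¹ = 2.33 × 10⁵.

λ_e/λ_A = 2.33 × 10⁵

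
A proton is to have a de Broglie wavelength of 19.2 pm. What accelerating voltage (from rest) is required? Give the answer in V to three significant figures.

V = 2.22 V

p = h/λ = 6.626 × 10⁻³⁴ / 1.920 × 10⁻¹¹ = 3.451 × 10⁻²³ kg·m/s.
KE = p²/(2m) = 3.559 × 10⁻¹⁹ J.
V = KE/e = 3.559 × 10⁻¹⁹ / (1.602 × 10⁻¹⁹) = 2.22 V.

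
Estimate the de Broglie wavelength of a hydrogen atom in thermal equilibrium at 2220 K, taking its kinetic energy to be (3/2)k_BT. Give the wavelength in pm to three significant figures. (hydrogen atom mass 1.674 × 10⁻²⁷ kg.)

KE = (3/2)k_BT = 1.5 × 1.381 × 10⁻²³ × 2220 = 4.599 × 10⁻²⁰ J.
p = √(2mKE) = √(2 × 1.674 × 10⁻²⁷ × 4.599 × 10⁻²⁰) = 1.241 × 10⁻²³ kg·m/s.
λ = h/p = 5.34 × 10⁻¹¹ m = 53.4 pm.

λ = 53.4 pm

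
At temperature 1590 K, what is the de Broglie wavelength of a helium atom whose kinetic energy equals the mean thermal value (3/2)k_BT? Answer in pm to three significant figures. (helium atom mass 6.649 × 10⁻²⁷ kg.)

KE = (3/2)k_BT = 1.5 × 1.381 × 10⁻²³ × 1590 = 3.294 × 10⁻²⁰ J.
p = √(2mKE) = √(2 × 6.649 × 10⁻²⁷ × 3.294 × 10⁻²⁰) = 2.093 × 10⁻²³ kg·m/s.
λ = h/p = 3.17 × 10⁻¹¹ m = 31.7 pm.

λ = 31.7 pm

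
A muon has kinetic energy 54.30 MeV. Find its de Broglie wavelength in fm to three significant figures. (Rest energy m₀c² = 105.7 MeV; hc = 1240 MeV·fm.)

Total energy E = KE + m₀c² = 54.30 + 105.7 = 160.00 MeV.
(pc)² = E² − (m₀c²)² = (160.00)² − (105.7)² = 1.443 × 10⁴ MeV², so pc = 120.1 MeV.
λ = hc/(pc) = 1240 MeV·fm / 120.1 MeV = 10.3 fm.

λ = 10.3 fm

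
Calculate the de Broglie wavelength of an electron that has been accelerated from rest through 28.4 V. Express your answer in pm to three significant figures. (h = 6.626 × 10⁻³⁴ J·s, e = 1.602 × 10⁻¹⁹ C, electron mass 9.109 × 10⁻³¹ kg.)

λ = 230 pm

KE = eV = 1.602 × 10⁻¹⁹ × 28.40 = 4.550 × 10⁻¹⁸ J.
p = √(2mKE) = √(2 × 9.109 × 10⁻³¹ × 4.550 × 10⁻¹⁸) = 2.879 × 10⁻²⁴ kg·m/s.
λ = h/p = 6.626 × 10⁻³⁴ / 2.879 × 10⁻²⁴ = 2.30 × 10⁻¹⁰ m = 230 pm.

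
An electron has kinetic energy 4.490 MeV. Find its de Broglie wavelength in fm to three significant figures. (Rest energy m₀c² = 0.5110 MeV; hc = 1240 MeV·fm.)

λ = 249 fm

Total energy E = KE + m₀c² = 4.490 + 0.5110 = 5.0010 MeV.
(pc)² = E² − (m₀c²)² = (5.0010)² − (0.5110)² = 24.75 MeV², so pc = 4.975 MeV.
λ = hc/(pc) = 1240 MeV·fm / 4.975 MeV = 249 fm.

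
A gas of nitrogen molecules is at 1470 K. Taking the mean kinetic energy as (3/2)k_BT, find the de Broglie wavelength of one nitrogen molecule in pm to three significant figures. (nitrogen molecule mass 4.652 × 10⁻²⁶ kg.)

λ = 12.4 pm

KE = (3/2)k_BT = 1.5 × 1.381 × 10⁻²³ × 1470 = 3.045 × 10⁻²⁰ J.
p = √(2mKE) = √(2 × 4.652 × 10⁻²⁶ × 3.045 × 10⁻²⁰) = 5.323 × 10⁻²³ kg·m/s.
λ = h/p = 1.24 × 10⁻¹¹ m = 12.4 pm.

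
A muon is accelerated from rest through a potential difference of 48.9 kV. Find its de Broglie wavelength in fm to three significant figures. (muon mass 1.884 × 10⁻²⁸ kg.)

KE = eV = 1.602 × 10⁻¹⁹ × 4.890 × 10⁴ = 7.834 × 10⁻¹⁵ J.
p = √(2mKE) = √(2 × 1.884 × 10⁻²⁸ × 7.834 × 10⁻¹⁵) = 1.718 × 10⁻²¹ kg·m/s.
λ = h/p = 6.626 × 10⁻³⁴ / 1.718 × 10⁻²¹ = 3.86 × 10⁻¹³ m = 386 fm.

λ = 386 fm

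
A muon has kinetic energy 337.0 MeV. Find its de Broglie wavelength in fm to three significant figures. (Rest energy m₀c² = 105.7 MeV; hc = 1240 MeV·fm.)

λ = 2.88 fm

Total energy E = KE + m₀c² = 337.0 + 105.7 = 442.7 MeV.
(pc)² = E² − (m₀c²)² = (442.7)² − (105.7)² = 1.848 × 10⁵ MeV², so pc = 429.9 MeV.
λ = hc/(pc) = 1240 MeV·fm / 429.9 MeV = 2.88 fm.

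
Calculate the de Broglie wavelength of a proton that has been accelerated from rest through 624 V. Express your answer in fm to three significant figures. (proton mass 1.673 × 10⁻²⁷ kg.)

λ = 1150 fm

KE = eV = 1.602 × 10⁻¹⁹ × 624.0 = 9.996 × 10⁻¹⁷ J.
p = √(2mKE) = √(2 × 1.673 × 10⁻²⁷ × 9.996 × 10⁻¹⁷) = 5.783 × 10⁻²² kg·m/s.
λ = h/p = 6.626 × 10⁻³⁴ / 5.783 × 10⁻²² = 1.15 × 10⁻¹² m = 1150 fm.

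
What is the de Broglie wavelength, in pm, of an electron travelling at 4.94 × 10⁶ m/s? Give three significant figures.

λ = 147 pm

p = mv = 9.109 × 10⁻³¹ × 4.94 × 10⁶ = 4.500 × 10⁻²⁴ kg·m/s.
λ = h/p = 6.626 × 10⁻³⁴ / 4.500 × 10⁻²⁴ = 1.47 × 10⁻¹⁰ m = 147 pm.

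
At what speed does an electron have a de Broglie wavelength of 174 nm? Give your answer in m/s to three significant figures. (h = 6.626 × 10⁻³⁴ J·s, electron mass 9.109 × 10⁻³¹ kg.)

p = h/λ = 6.626 × 10⁻³⁴ / 1.740 × 10⁻⁷ = 3.808 × 10⁻²⁷ kg·m/s.
v = p/m = 3.808 × 10⁻²⁷ / 9.109 × 10⁻³¹ = 4.18 × 10³ m/s = 4180 m/s.

v = 4180 m/s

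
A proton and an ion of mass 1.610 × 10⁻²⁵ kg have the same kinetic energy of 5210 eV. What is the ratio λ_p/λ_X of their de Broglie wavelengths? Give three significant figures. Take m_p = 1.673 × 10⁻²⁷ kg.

At fixed KE, p = √(2mKE) so λ = h/p ∝ 1/√m.
λ_p/λ_X = √(m_X/m_p) = √(1.610 × 10⁻²⁵/1.673 × 10⁻²⁷) = √(96.23) = 9.81.

λ_p/λ_X = 9.81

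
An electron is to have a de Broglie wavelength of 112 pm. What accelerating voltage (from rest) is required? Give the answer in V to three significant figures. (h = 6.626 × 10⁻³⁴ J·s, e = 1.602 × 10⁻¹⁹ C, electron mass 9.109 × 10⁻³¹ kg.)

V = 120 V

p = h/λ = 6.626 × 10⁻³⁴ / 1.120 × 10⁻¹⁰ = 5.916 × 10⁻²⁴ kg·m/s.
KE = p²/(2m) = 1.921 × 10⁻¹⁷ J.
V = KE/e = 1.921 × 10⁻¹⁷ / (1.602 × 10⁻¹⁹) = 120 V.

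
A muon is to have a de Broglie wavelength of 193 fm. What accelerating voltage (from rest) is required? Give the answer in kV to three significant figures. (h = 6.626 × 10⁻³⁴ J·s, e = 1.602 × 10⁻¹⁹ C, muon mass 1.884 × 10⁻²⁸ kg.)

p = h/λ = 6.626 × 10⁻³⁴ / 1.930 × 10⁻¹³ = 3.433 × 10⁻²¹ kg·m/s.
KE = p²/(2m) = 3.128 × 10⁻¹⁴ J.
V = KE/e = 3.128 × 10⁻¹⁴ / (1.602 × 10⁻¹⁹) = 195 kV.

V = 195 kV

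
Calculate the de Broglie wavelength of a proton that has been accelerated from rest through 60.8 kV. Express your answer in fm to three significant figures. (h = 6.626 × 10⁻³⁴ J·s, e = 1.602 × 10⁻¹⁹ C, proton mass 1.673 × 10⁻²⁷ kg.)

KE = eV = 1.602 × 10⁻¹⁹ × 6.080 × 10⁴ = 9.740 × 10⁻¹⁵ J.
p = √(2mKE) = √(2 × 1.673 × 10⁻²⁷ × 9.740 × 10⁻¹⁵) = 5.709 × 10⁻²¹ kg·m/s.
λ = h/p = 6.626 × 10⁻³⁴ / 5.709 × 10⁻²¹ = 1.16 × 10⁻¹³ m = 116 fm.

λ = 116 fm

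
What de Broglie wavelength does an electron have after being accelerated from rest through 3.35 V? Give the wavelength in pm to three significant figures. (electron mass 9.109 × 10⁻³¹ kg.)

KE = eV = 1.602 × 10⁻¹⁹ × 3.350 = 5.367 × 10⁻¹⁹ J.
p = √(2mKE) = √(2 × 9.109 × 10⁻³¹ × 5.367 × 10⁻¹⁹) = 9.888 × 10⁻²⁵ kg·m/s.
λ = h/p = 6.626 × 10⁻³⁴ / 9.888 × 10⁻²⁵ = 6.70 × 10⁻¹⁰ m = 670 pm.

λ = 670 pm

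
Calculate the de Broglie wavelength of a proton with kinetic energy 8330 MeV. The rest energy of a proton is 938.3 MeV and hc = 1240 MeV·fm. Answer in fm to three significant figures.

Total energy E = KE + m₀c² = 8330 + 938.3 = 9268.3 MeV.
(pc)² = E² − (m₀c²)² = (9268.3)² − (938.3)² = 8.502 × 10⁷ MeV², so pc = 9221 MeV.
λ = hc/(pc) = 1240 MeV·fm / 9221 MeV = 0.134 fm.

λ = 0.134 fm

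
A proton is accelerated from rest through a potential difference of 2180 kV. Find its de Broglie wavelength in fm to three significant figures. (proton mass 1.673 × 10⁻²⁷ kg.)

KE = eV = 1.602 × 10⁻¹⁹ × 2.180 × 10⁶ = 3.492 × 10⁻¹³ J.
p = √(2mKE) = √(2 × 1.673 × 10⁻²⁷ × 3.492 × 10⁻¹³) = 3.418 × 10⁻²⁰ kg·m/s.
λ = h/p = 6.626 × 10⁻³⁴ / 3.418 × 10⁻²⁰ = 1.94 × 10⁻¹⁴ m = 19.4 fm.

λ = 19.4 fm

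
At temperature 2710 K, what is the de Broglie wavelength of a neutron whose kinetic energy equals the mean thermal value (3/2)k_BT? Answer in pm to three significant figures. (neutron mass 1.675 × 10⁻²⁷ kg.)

KE = (3/2)k_BT = 1.5 × 1.381 × 10⁻²³ × 2710 = 5.614 × 10⁻²⁰ J.
p = √(2mKE) = √(2 × 1.675 × 10⁻²⁷ × 5.614 × 10⁻²⁰) = 1.371 × 10⁻²³ kg·m/s.
λ = h/p = 4.83 × 10⁻¹¹ m = 48.3 pm.

λ = 48.3 pm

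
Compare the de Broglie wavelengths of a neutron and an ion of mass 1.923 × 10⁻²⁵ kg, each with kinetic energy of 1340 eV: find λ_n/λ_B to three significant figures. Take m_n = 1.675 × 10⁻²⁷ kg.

At fixed KE, p = √(2mKE) so λ = h/p ∝ 1/√m.
λ_n/λ_B = √(m_B/m_n) = √(1.923 × 10⁻²⁵/1.675 × 10⁻²⁷) = √(114.8) = 10.7.

λ_n/λ_B = 10.7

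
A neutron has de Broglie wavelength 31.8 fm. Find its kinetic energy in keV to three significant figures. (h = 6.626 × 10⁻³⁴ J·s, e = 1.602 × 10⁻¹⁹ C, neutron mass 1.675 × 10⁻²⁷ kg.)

KE = 809 keV

p = h/λ = 6.626 × 10⁻³⁴ / 3.180 × 10⁻¹⁴ = 2.084 × 10⁻²⁰ kg·m/s.
KE = p²/(2m) = (2.084 × 10⁻²⁰)² / (2 × 1.675 × 10⁻²⁷) = 1.296 × 10⁻¹³ J = 809 keV.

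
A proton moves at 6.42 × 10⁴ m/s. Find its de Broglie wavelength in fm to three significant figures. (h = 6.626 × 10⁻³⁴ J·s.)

λ = 6170 fm

p = mv = 1.673 × 10⁻²⁷ × 6.42 × 10⁴ = 1.074 × 10⁻²² kg·m/s.
λ = h/p = 6.626 × 10⁻³⁴ / 1.074 × 10⁻²² = 6.17 × 10⁻¹² m = 6170 fm.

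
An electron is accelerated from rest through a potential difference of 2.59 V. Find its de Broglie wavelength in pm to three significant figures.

λ = 762 pm

KE = eV = 1.602 × 10⁻¹⁹ × 2.590 = 4.149 × 10⁻¹⁹ J.
p = √(2mKE) = √(2 × 9.109 × 10⁻³¹ × 4.149 × 10⁻¹⁹) = 8.694 × 10⁻²⁵ kg·m/s.
λ = h/p = 6.626 × 10⁻³⁴ / 8.694 × 10⁻²⁵ = 7.62 × 10⁻¹⁰ m = 762 pm.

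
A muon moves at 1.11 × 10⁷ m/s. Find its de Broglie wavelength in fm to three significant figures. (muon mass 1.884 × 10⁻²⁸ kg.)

λ = 317 fm

p = mv = 1.884 × 10⁻²⁸ × 1.11 × 10⁷ = 2.091 × 10⁻²¹ kg·m/s.
λ = h/p = 6.626 × 10⁻³⁴ / 2.091 × 10⁻²¹ = 3.17 × 10⁻¹³ m = 317 fm.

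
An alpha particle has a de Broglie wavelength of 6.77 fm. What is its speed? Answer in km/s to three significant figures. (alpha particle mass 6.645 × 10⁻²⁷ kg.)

p = h/λ = 6.626 × 10⁻³⁴ / 6.770 × 10⁻¹⁵ = 9.787 × 10⁻²⁰ kg·m/s.
v = p/m = 9.787 × 10⁻²⁰ / 6.645 × 10⁻²⁷ = 1.47 × 10⁷ m/s = 1.47 × 10⁴ km/s.

v = 1.47 × 10⁴ km/s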